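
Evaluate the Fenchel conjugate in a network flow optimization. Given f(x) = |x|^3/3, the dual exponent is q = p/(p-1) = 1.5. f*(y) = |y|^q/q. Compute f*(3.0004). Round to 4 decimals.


The conjugate exponent q satisfies 1/p + 1/q = 1.
p = 3, so q = 3/(3 - 1) = 1.5
|y|^q = 3.0004^1.5 = 5.1972
f*(3.0004) = 5.1972 / 1.5 = 3.4648


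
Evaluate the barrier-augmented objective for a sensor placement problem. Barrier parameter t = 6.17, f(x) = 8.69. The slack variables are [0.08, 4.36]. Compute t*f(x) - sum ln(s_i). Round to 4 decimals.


Step 1: Compute log-barrier.
ln values: [-2.5257, 1.4725]
phi = -(-2.5257 + 1.4725) = 1.0533
Step 2: Compute augmented objective.
t*f(x) = 6.17*8.69 = 53.6173
Total = 53.6173 + 1.0533 = 54.6706


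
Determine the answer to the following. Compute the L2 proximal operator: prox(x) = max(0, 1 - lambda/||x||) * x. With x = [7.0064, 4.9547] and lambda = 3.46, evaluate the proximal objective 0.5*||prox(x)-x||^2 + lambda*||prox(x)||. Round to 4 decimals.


Step 1: Compute ||x||.
||x|| = 8.5813
Step 2: Compute scaling factor.
scale = max(0, 1 - 3.46/8.5813) = 0.5968
Step 3: prox(x) = [4.1814, 2.957]
||prox(x)|| = 5.1213
Step 4: Proximal objective.
0.5*||prox-x||^2 = 5.9858
lambda*||prox|| = 17.7197
Total = 23.7055


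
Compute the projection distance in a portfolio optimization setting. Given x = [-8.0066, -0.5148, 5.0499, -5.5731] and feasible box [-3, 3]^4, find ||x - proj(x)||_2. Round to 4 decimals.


Project each component onto [-3, 3].
clip(-8.0066) = -3.0, clip(-0.5148) = -0.5148, clip(5.0499) = 3.0, clip(-5.5731) = -3.0
Projection = [-3.0, -0.5148, 3.0, -3.0]
Squared diffs: [25.066, 0.0, 4.2021, 6.6208]
Distance = sqrt(35.8889) = 5.9907


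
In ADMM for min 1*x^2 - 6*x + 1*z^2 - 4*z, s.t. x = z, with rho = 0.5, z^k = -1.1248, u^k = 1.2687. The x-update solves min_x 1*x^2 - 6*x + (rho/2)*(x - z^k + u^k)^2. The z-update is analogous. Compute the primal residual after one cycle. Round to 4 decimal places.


ADMM iteration with rho = 0.5, z^k = -1.1248, u^k = 1.2687
Step 1: x-update.
Minimize 1*x^2 - 6*x + (0.5/2)*(x + 1.1248 + 1.2687)^2
FOC: (2*1 + 0.5)*x = 6 + 0.5*(-1.1248 - 1.2687)
x^{k+1} = 1.9213
Step 2: z-update.
Minimize 1*z^2 - 4*z + (0.5/2)*(1.9213 - z + 1.2687)^2
FOC: (2*1 + 0.5)*z = 4 + 0.5*(1.9213 + 1.2687)
z^{k+1} = 2.238
Step 3: u-update.
u^{k+1} = 1.2687 + 1.9213 - 2.238 = 0.952
Step 4: Primal residual = |1.9213 - 2.238| = 0.3167


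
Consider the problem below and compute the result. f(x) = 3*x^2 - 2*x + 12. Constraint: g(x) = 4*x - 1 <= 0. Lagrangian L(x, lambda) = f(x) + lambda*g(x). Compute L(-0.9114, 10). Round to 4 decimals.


Step 1: Evaluate f(x).
f(-0.9114) = 3*(-0.9114)^2 - 2*(-0.9114) + 12 = 16.3147
Step 2: Evaluate g(x).
g(-0.9114) = 4*-0.9114 - 1 = -4.6456
Step 3: Compute Lagrangian.
L = 16.3147 + 10*-4.6456 = -30.1413


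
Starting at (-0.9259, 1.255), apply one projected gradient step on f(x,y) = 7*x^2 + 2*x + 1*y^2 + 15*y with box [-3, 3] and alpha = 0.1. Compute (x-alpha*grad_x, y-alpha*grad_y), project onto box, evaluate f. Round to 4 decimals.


Step 1: Compute gradient at (-0.9259, 1.255).
grad_x = 2*7*-0.9259 + 2 = -10.9626
grad_y = 2*1*1.255 + 15 = 17.51
Step 2: Gradient step.
x_raw = -0.9259 - 0.1*-10.9626 = 0.1704
y_raw = 1.255 - 0.1*17.51 = -0.496
Step 3: Project onto [-3, 3].
x_proj = clip(0.1704) = 0.1704
y_proj = clip(-0.496) = -0.496
Step 4: Evaluate f.
f(0.1704, -0.496) = -6.6501


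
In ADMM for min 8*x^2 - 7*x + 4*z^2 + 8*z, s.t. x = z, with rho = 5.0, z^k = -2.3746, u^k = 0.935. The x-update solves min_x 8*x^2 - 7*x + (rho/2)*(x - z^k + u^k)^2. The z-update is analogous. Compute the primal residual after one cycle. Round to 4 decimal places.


ADMM iteration with rho = 5.0, z^k = -2.3746, u^k = 0.935
Step 1: x-update.
Minimize 8*x^2 - 7*x + (5.0/2)*(x + 2.3746 + 0.935)^2
FOC: (2*8 + 5.0)*x = 7 + 5.0*(-2.3746 - 0.935)
x^{k+1} = -0.4547
Step 2: z-update.
Minimize 4*z^2 + 8*z + (5.0/2)*(-0.4547 - z + 0.935)^2
FOC: (2*4 + 5.0)*z = -8 + 5.0*(-0.4547 + 0.935)
z^{k+1} = -0.4306
Step 3: u-update.
u^{k+1} = 0.935 - 0.4547 + 0.4306 = 0.911
Step 4: Primal residual = |-0.4547 + 0.4306| = 0.024


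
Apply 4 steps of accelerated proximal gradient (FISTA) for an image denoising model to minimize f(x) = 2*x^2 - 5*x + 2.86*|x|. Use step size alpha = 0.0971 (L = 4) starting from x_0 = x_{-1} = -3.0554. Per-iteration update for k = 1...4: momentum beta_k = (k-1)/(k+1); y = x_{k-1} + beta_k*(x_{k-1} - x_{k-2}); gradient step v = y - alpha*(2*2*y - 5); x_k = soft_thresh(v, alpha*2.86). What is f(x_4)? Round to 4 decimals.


FISTA on f(x) = 2*x^2 - 5*x + 2.86*|x|
L = 4, alpha = 0.0971
Iteration 1: beta = 0.0, y = -3.0554 + 0.0*(-3.0554 + 3.0554) = -3.0554
  grad(y) = -17.2216, v = y - alpha*grad = -1.3832
  prox(v) = soft_thresh(-1.3832, 0.2777) = -1.1055
Iteration 2: beta = 0.3333, y = -1.1055 + 0.3333*(-1.1055 + 3.0554) = -0.4555
  grad(y) = -6.822, v = y - alpha*grad = 0.2069
  prox(v) = soft_thresh(0.2069, 0.2777) = 0.0
Iteration 3: beta = 0.5, y = 0.0 + 0.5*(0.0 + 1.1055) = 0.5527
  grad(y) = -2.789, v = y - alpha*grad = 0.8236
  prox(v) = soft_thresh(0.8236, 0.2777) = 0.5458
Iteration 4: beta = 0.6, y = 0.5458 + 0.6*(0.5458 - 0.0) = 0.8734
  grad(y) = -1.5066, v = y - alpha*grad = 1.0196
  prox(v) = soft_thresh(1.0196, 0.2777) = 0.7419
f(x_4) = 2*0.7419^2 - 5*0.7419 + 2.86*|0.7419| = -0.4868


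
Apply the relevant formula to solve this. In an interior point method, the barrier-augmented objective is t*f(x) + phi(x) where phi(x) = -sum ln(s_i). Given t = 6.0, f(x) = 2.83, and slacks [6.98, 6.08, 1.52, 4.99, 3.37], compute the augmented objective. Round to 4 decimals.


Step 1: Compute log-barrier.
ln values: [1.943, 1.805, 0.4187, 1.6074, 1.2149]
phi = -(1.943 + 1.805 + 0.4187 + 1.6074 + 1.2149) = -6.9891
Step 2: Compute augmented objective.
t*f(x) = 6.0*2.83 = 16.98
Total = 16.98 - 6.9891 = 9.9909


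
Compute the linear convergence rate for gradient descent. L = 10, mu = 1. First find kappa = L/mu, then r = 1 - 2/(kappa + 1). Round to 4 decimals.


Step 1: Compute the condition number.
kappa = L/mu = 10/1 = 10.0
Step 2: Compute the convergence rate.
r = 1 - 2/(kappa + 1) = 1 - 2*mu/(L + mu) = (L - mu)/(L + mu) = 9/11 = 0.8182


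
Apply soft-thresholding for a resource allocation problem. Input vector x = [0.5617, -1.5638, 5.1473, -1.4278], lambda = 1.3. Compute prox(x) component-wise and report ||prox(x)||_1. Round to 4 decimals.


Soft-thresholding with lambda = 1.3:
prox(0.5617) = sign(0.5617)*max(|0.5617| - 1.3, 0) = 0.0
prox(-1.5638) = sign(-1.5638)*max(|-1.5638| - 1.3, 0) = -0.2638
prox(5.1473) = sign(5.1473)*max(|5.1473| - 1.3, 0) = 3.8473
prox(-1.4278) = sign(-1.4278)*max(|-1.4278| - 1.3, 0) = -0.1278
prox(x) = [0.0, -0.2638, 3.8473, -0.1278]
||prox(x)||_1 = 0.0 + 0.2638 + 3.8473 + 0.1278 = 4.2389


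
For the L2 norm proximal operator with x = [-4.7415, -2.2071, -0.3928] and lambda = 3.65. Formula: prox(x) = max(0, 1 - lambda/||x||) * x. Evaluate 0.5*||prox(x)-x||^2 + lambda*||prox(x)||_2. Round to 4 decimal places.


Step 1: Compute ||x||.
||x|| = 5.2448
Step 2: Compute scaling factor.
scale = max(0, 1 - 3.65/5.2448) = 0.3041
Step 3: prox(x) = [-1.4417, -0.6711, -0.1194]
||prox(x)|| = 1.5948
Step 4: Proximal objective.
0.5*||prox-x||^2 = 6.6613
lambda*||prox|| = 5.821
Total = 12.4821


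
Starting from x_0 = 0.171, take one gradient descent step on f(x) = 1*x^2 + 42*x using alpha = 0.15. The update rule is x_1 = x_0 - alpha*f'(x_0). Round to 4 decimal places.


We compute the gradient at x_0 and apply the update.
f'(x) = 2*x + 42
f'(0.171) = 2*0.171 + 42 = 42.342
x_1 = 0.171 - 0.15*42.342 = -6.1803


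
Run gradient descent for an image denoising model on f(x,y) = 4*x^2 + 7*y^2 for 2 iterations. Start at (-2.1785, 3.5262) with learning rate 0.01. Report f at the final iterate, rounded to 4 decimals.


Gradient descent on f(x,y) = 4*x^2 + 7*y^2.
Starting point: (-2.1785, 3.5262), alpha = 0.01
Step 1: grad_x = 2*4*-2.1785 = -17.428, grad_y = 2*7*3.5262 = 49.3668
  x_1 = -2.1785 - 0.01*-17.428 = -2.0042
  y_1 = 3.5262 - 0.01*49.3668 = 3.0325
Step 2: grad_x = 2*4*-2.0042 = -16.0338, grad_y = 2*7*3.0325 = 42.4554
  x_2 = -2.0042 - 0.01*-16.0338 = -1.8439
  y_2 = 3.0325 - 0.01*42.4554 = 2.608
f(-1.8439, 2.608) = 4*(-1.8439)^2 + 7*2.608^2 = 61.2104


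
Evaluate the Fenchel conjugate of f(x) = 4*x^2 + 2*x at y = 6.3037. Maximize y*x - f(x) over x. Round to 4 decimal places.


f*(y) = sup_x {y*x - a*x^2 - b*x} = sup_x {(y-b)*x - a*x^2}
FOC: (y - b) - 2a*x = 0 => x* = (y - b)/(2a)
x* = (6.3037 - 2)/(2*4) = 0.538
f*(6.3037) = (y-b)^2/(4a) = (6.3037 - 2)^2/(4*4)
= 18.5218/16 = 1.1576


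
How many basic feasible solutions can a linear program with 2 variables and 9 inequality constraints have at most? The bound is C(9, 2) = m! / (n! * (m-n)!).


Each vertex corresponds to some choice of n active constraints out of m, so the number of vertices is at most C(m, n) = m! / (n!(m-n)!).
m = 9, n = 2
Numerator: 9 * 8
Denominator: 2! = 2
C(9, 2) = 36


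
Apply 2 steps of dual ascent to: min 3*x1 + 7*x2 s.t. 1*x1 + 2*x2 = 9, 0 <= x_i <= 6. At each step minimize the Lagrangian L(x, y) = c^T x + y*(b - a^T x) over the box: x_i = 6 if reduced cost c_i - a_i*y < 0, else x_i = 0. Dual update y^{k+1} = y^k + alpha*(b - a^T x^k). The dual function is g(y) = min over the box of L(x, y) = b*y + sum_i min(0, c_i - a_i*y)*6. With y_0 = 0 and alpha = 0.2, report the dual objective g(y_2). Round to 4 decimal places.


Dual ascent for LP: min 3*x1 + 7*x2, 1*x1 + 2*x2 = 9, 0 <= x_i <= 6
Step 1: y^k = 0.0, reduced costs: (3.0, 7.0)
  x^k = (0.0, 0.0), subgradient = b - a^T x = 9.0
  y^{k+1} = 0.0 + 0.2*9.0 = 1.8
Step 2: y^k = 1.8, reduced costs: (1.2, 3.4)
  x^k = (0.0, 0.0), subgradient = b - a^T x = 9.0
  y^{k+1} = 1.8 + 0.2*9.0 = 3.6
Dual objective at y_2 = 3.6: reduced costs (-0.6, -0.2), box minimizer x = (6.0, 6.0)
g(y_2) = b*y + (c1 - a1*y)*x1 + (c2 - a2*y)*x2 = 9*3.6 + (-0.6)*6.0 + (-0.2)*6.0 = 32.4 - 3.6 - 1.2 = 27.6


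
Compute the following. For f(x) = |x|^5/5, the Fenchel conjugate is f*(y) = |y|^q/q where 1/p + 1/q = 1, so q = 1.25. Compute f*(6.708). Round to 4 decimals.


The conjugate exponent q satisfies 1/p + 1/q = 1.
p = 5, so q = 5/(5 - 1) = 1.25
|y|^q = 6.708^1.25 = 10.7955
f*(6.708) = 10.7955 / 1.25 = 8.6364


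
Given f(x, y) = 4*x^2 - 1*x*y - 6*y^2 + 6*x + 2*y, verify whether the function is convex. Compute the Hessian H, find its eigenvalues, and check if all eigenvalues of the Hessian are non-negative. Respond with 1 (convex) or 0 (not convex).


The Hessian of f(x,y) = 4*x^2 - 1*x*y - 6*y^2 + 6*x + 2*y is:
H = [[8, -1], [-1, -12]]
Trace = 8 - 12 = -4
Determinant = 8*-12 - (-1)^2 = -97
Discriminant = (-4)^2 - 4*-97 = 404.0
Eigenvalues: lambda_1 = -12.0499, lambda_2 = 8.0499
The function is not convex.

0


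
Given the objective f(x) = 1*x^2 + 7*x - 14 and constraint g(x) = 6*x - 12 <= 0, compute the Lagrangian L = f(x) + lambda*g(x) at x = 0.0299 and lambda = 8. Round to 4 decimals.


Step 1: Evaluate f(x).
f(0.0299) = 1*0.0299^2 + 7*0.0299 - 14 = -13.7898
Step 2: Evaluate g(x).
g(0.0299) = 6*0.0299 - 12 = -11.8206
Step 3: Compute Lagrangian.
L = -13.7898 + 8*-11.8206 = -108.3546


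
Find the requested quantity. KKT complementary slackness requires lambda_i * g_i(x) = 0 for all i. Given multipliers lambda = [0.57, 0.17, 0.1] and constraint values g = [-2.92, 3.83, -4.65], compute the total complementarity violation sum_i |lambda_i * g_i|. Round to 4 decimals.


KKT complementary slackness check:
lambda_1 * g_1 = 0.57 * -2.92 = -1.6644
lambda_2 * g_2 = 0.17 * 3.83 = 0.6511
lambda_3 * g_3 = 0.1 * -4.65 = -0.465
Total violation = 1.6644 + 0.6511 + 0.465 = 2.7805


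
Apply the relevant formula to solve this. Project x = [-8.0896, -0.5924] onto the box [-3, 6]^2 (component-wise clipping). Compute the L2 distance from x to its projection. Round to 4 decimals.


Project each component onto [-3, 6].
clip(-8.0896) = -3.0, clip(-0.5924) = -0.5924
Projection = [-3.0, -0.5924]
Squared diffs: [25.904, 0.0]
Distance = sqrt(25.904) = 5.0896


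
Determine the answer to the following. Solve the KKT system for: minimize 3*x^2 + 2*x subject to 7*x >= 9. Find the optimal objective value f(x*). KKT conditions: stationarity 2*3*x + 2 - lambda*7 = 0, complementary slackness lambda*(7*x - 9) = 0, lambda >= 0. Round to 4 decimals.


Step 1: Try lambda = 0 (constraint inactive).
x_unc = -2/(2*3) = -0.3333
Check: 7*-0.3333 = -2.3331 < 9 -- violated!
Step 2: Constraint must be active: 7*x = 9
x* = 9/7 = 1.2857 (rounded; the exact value 9/7 is used below)
lambda = (2*3*(9/7) + 2)/7 = 1.3878
Step 3: Compute optimal value.
f(x*) = 3*(9/7)^2 + 2*(9/7) = 7.5306


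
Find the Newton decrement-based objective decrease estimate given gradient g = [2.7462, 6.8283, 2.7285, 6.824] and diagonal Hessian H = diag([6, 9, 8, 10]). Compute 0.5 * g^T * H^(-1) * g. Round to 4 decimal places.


Step 1: H is diagonal, so H^(-1) * g = [0.4577, 0.7587, 0.3411, 0.6824].
Step 2: g^T H^(-1) g = sum_i g_i^2 / H_ii
  = (2.7462)^2/6 + (6.8283)^2/9 + (2.7285)^2/8 + (6.824)^2/10
  = 1.2569 + 5.1806 + 0.9306 + 4.6567 = 12.0249
Step 3: Objective decrease = 0.5 * g^T H^(-1) g = 6.0124


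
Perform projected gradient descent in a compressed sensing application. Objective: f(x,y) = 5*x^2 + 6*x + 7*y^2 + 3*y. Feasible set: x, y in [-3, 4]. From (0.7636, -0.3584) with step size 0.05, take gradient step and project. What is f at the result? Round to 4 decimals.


Step 1: Compute gradient at (0.7636, -0.3584).
grad_x = 2*5*0.7636 + 6 = 13.636
grad_y = 2*7*-0.3584 + 3 = -2.0176
Step 2: Gradient step.
x_raw = 0.7636 - 0.05*13.636 = 0.0818
y_raw = -0.3584 - 0.05*-2.0176 = -0.2575
Step 3: Project onto [-3, 4].
x_proj = clip(0.0818) = 0.0818
y_proj = clip(-0.2575) = -0.2575
Step 4: Evaluate f.
f(0.0818, -0.2575) = 0.2159


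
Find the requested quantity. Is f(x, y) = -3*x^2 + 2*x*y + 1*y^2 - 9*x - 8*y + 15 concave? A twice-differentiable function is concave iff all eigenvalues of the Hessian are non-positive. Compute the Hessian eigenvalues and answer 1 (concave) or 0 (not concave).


The Hessian of f(x,y) = -3*x^2 + 2*x*y + 1*y^2 - 9*x - 8*y + 15 is:
H = [[-6, 2], [2, 2]]
Trace = -6 + 2 = -4
Determinant = -6*2 - (2)^2 = -16
Discriminant = (-4)^2 - 4*-16 = 80.0
Eigenvalues: lambda_1 = -6.4721, lambda_2 = 2.4721
The function is not concave.

0


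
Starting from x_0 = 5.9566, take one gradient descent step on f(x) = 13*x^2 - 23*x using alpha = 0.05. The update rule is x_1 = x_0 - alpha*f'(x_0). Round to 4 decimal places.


We compute the gradient at x_0 and apply the update.
f'(x) = 26*x - 23
f'(5.9566) = 26*5.9566 - 23 = 131.8716
x_1 = 5.9566 - 0.05*131.8716 = -0.637


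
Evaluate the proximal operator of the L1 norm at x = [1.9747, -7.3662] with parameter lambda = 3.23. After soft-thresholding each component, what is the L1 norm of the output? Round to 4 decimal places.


Soft-thresholding with lambda = 3.23:
prox(1.9747) = sign(1.9747)*max(|1.9747| - 3.23, 0) = 0.0
prox(-7.3662) = sign(-7.3662)*max(|-7.3662| - 3.23, 0) = -4.1362
prox(x) = [0.0, -4.1362]
||prox(x)||_1 = 0.0 + 4.1362 = 4.1362


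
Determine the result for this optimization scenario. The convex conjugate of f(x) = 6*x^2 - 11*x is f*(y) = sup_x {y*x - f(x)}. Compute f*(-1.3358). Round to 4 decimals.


f*(y) = sup_x {y*x - a*x^2 - b*x} = sup_x {(y-b)*x - a*x^2}
FOC: (y - b) - 2a*x = 0 => x* = (y - b)/(2a)
x* = (-1.3358 + 11)/(2*6) = 0.8054
f*(-1.3358) = (y-b)^2/(4a) = (-1.3358 + 11)^2/(4*6)
= 93.3968/24 = 3.8915


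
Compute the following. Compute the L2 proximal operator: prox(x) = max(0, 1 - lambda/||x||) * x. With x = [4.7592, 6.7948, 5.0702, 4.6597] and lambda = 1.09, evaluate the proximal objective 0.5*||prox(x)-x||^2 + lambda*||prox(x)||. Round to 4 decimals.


Step 1: Compute ||x||.
||x|| = 10.7814
Step 2: Compute scaling factor.
scale = max(0, 1 - 1.09/10.7814) = 0.8989
Step 3: prox(x) = [4.278, 6.1078, 4.5576, 4.1886]
||prox(x)|| = 9.6914
Step 4: Proximal objective.
0.5*||prox-x||^2 = 0.5941
lambda*||prox|| = 10.5636
Total = 11.1577


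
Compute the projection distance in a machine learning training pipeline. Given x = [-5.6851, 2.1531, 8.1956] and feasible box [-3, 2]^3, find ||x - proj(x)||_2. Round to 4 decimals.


Project each component onto [-3, 2].
clip(-5.6851) = -3.0, clip(2.1531) = 2.0, clip(8.1956) = 2.0
Projection = [-3.0, 2.0, 2.0]
Squared diffs: [7.2098, 0.0234, 38.3855]
Distance = sqrt(45.6187) = 6.7542


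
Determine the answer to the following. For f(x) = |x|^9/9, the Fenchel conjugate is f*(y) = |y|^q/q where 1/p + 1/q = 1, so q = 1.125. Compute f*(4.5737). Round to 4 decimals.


The conjugate exponent q satisfies 1/p + 1/q = 1.
p = 9, so q = 9/(9 - 1) = 1.125
|y|^q = 4.5737^1.125 = 5.531
f*(4.5737) = 5.531 / 1.125 = 4.9164


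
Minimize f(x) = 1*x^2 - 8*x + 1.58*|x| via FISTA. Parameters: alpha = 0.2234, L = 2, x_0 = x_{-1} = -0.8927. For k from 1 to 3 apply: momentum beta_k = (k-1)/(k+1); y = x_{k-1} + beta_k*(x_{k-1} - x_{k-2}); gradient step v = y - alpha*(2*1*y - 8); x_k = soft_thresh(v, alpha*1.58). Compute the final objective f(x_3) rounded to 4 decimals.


FISTA on f(x) = 1*x^2 - 8*x + 1.58*|x|
L = 2, alpha = 0.2234
Iteration 1: beta = 0.0, y = -0.8927 + 0.0*(-0.8927 + 0.8927) = -0.8927
  grad(y) = -9.7854, v = y - alpha*grad = 1.2934
  prox(v) = soft_thresh(1.2934, 0.353) = 0.9404
Iteration 2: beta = 0.3333, y = 0.9404 + 0.3333*(0.9404 + 0.8927) = 1.5514
  grad(y) = -4.8972, v = y - alpha*grad = 2.6454
  prox(v) = soft_thresh(2.6454, 0.353) = 2.2925
Iteration 3: beta = 0.5, y = 2.2925 + 0.5*(2.2925 - 0.9404) = 2.9685
  grad(y) = -2.063, v = y - alpha*grad = 3.4294
  prox(v) = soft_thresh(3.4294, 0.353) = 3.0764
f(x_3) = 1*3.0764^2 - 8*3.0764 + 1.58*|3.0764| = -10.2863


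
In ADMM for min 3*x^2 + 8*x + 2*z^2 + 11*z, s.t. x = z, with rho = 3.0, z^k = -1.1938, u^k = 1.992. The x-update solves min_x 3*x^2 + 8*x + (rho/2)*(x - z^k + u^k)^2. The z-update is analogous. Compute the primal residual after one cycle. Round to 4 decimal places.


ADMM iteration with rho = 3.0, z^k = -1.1938, u^k = 1.992
Step 1: x-update.
Minimize 3*x^2 + 8*x + (3.0/2)*(x + 1.1938 + 1.992)^2
FOC: (2*3 + 3.0)*x = -8 + 3.0*(-1.1938 - 1.992)
x^{k+1} = -1.9508
Step 2: z-update.
Minimize 2*z^2 + 11*z + (3.0/2)*(-1.9508 - z + 1.992)^2
FOC: (2*2 + 3.0)*z = -11 + 3.0*(-1.9508 + 1.992)
z^{k+1} = -1.5538
Step 3: u-update.
u^{k+1} = 1.992 - 1.9508 + 1.5538 = 1.595
Step 4: Primal residual = |-1.9508 + 1.5538| = 0.397


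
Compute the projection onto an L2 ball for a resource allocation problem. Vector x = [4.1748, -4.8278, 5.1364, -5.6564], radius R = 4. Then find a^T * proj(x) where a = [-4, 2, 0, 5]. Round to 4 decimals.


Step 1: Compute ||x|| (intermediates to 6 decimals).
||x|| = sqrt(4.1748^2 + (-4.8278)^2 + 5.1364^2 + (-5.6564)^2) = 9.955605
Step 2: Project.
Since ||x|| > R, scale = R/||x|| = 4/9.955605 = 0.401784, proj(x) = scale * x
proj(x) = [1.677368, -1.939733, 2.063723, -2.272651]
Step 3: Dot product.
a^T * proj(x) = -4*1.677368 + 2*(-1.939733) + 0*2.063723 + 5*(-2.272651) = -21.9522


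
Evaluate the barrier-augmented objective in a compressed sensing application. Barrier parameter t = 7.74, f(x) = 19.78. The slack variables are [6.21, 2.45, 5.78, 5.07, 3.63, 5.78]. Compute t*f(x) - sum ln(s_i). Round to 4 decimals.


Step 1: Compute log-barrier.
ln values: [1.8262, 0.8961, 1.7544, 1.6233, 1.2892, 1.7544]
phi = -(1.8262 + 0.8961 + 1.7544 + 1.6233 + 1.2892 + 1.7544) = -9.1436
Step 2: Compute augmented objective.
t*f(x) = 7.74*19.78 = 153.0972
Total = 153.0972 - 9.1436 = 143.9536


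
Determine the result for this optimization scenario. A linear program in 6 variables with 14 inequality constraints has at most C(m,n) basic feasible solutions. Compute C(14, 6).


Each vertex corresponds to some choice of n active constraints out of m, so the number of vertices is at most C(m, n) = m! / (n!(m-n)!).
m = 14, n = 6
Numerator: 14 * 13 * 12 * 11 * 10 * 9
Denominator: 6! = 720
C(14, 6) = 3003


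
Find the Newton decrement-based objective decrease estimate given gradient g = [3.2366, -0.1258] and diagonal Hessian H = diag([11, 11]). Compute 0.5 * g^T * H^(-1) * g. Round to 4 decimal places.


Step 1: H is diagonal, so H^(-1) * g = [0.2942, -0.0114].
Step 2: g^T H^(-1) g = sum_i g_i^2 / H_ii
  = (3.2366)^2/11 + (-0.1258)^2/11
  = 0.9523 + 0.0014 = 0.9538
Step 3: Objective decrease = 0.5 * g^T H^(-1) g = 0.4769


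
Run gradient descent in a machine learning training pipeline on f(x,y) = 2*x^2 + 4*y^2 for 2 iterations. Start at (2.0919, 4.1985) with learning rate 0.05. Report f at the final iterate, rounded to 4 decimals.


Gradient descent on f(x,y) = 2*x^2 + 4*y^2.
Starting point: (2.0919, 4.1985), alpha = 0.05
Step 1: grad_x = 2*2*2.0919 = 8.3676, grad_y = 2*4*4.1985 = 33.588
  x_1 = 2.0919 - 0.05*8.3676 = 1.6735
  y_1 = 4.1985 - 0.05*33.588 = 2.5191
Step 2: grad_x = 2*2*1.6735 = 6.6941, grad_y = 2*4*2.5191 = 20.1528
  x_2 = 1.6735 - 0.05*6.6941 = 1.3388
  y_2 = 2.5191 - 0.05*20.1528 = 1.5115
f(1.3388, 1.5115) = 2*1.3388^2 + 4*1.5115^2 = 12.7229


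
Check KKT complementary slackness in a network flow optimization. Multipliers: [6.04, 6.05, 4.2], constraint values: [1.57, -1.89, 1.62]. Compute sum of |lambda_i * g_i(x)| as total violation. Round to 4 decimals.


KKT complementary slackness check:
lambda_1 * g_1 = 6.04 * 1.57 = 9.4828
lambda_2 * g_2 = 6.05 * -1.89 = -11.4345
lambda_3 * g_3 = 4.2 * 1.62 = 6.804
Total violation = 9.4828 + 11.4345 + 6.804 = 27.7213


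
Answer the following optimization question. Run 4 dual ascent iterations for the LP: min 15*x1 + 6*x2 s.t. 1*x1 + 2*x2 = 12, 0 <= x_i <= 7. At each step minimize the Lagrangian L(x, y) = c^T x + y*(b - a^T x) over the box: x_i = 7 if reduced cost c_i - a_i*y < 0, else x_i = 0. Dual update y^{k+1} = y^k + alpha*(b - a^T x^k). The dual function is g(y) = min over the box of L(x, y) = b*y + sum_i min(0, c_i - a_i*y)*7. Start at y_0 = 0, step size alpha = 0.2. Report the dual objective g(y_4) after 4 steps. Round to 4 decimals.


Dual ascent for LP: min 15*x1 + 6*x2, 1*x1 + 2*x2 = 12, 0 <= x_i <= 7
Step 1: y^k = 0.0, reduced costs: (15.0, 6.0)
  x^k = (0.0, 0.0), subgradient = b - a^T x = 12.0
  y^{k+1} = 0.0 + 0.2*12.0 = 2.4
Step 2: y^k = 2.4, reduced costs: (12.6, 1.2)
  x^k = (0.0, 0.0), subgradient = b - a^T x = 12.0
  y^{k+1} = 2.4 + 0.2*12.0 = 4.8
Step 3: y^k = 4.8, reduced costs: (10.2, -3.6)
  x^k = (0.0, 7.0), subgradient = b - a^T x = -2.0
  y^{k+1} = 4.8 + 0.2*-2.0 = 4.4
Step 4: y^k = 4.4, reduced costs: (10.6, -2.8)
  x^k = (0.0, 7.0), subgradient = b - a^T x = -2.0
  y^{k+1} = 4.4 + 0.2*-2.0 = 4.0
Dual objective at y_4 = 4.0: reduced costs (11.0, -2.0), box minimizer x = (0.0, 7.0)
g(y_4) = b*y + (c1 - a1*y)*x1 + (c2 - a2*y)*x2 = 12*4.0 + 11.0*0.0 + (-2.0)*7.0 = 48.0 + 0.0 - 14.0 = 34.0


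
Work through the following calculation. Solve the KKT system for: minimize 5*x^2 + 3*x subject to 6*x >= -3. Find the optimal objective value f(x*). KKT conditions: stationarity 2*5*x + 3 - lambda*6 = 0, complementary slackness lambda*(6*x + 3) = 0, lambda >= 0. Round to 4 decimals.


Step 1: Try lambda = 0 (constraint inactive).
Stationarity: 2*5*x + 3 = 0
x* = -3/(2*5) = -0.3
Check constraint: 6*-0.3 = -1.8 >= -3 -- satisfied.
Step 2: Compute optimal value.
f(x*) = 5*(-0.3)^2 + 3*(-0.3) = -0.45


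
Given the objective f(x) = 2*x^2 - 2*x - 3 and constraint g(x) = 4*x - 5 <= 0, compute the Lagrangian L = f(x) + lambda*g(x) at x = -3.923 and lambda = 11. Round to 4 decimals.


Step 1: Evaluate f(x).
f(-3.923) = 2*(-3.923)^2 - 2*(-3.923) - 3 = 35.6259
Step 2: Evaluate g(x).
g(-3.923) = 4*-3.923 - 5 = -20.692
Step 3: Compute Lagrangian.
L = 35.6259 + 11*-20.692 = -191.9861


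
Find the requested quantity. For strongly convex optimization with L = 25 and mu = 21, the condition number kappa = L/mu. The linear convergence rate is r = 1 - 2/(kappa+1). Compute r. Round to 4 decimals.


Step 1: Compute the condition number.
kappa = L/mu = 25/21 = 1.1905
Step 2: Compute the convergence rate.
r = 1 - 2/(kappa + 1) = 1 - 2*mu/(L + mu) = (L - mu)/(L + mu) = 4/46 = 0.087


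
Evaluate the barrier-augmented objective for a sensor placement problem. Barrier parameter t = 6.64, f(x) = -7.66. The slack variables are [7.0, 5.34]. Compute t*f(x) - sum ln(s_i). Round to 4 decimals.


Step 1: Compute log-barrier.
ln values: [1.9459, 1.6752]
phi = -(1.9459 + 1.6752) = -3.6211
Step 2: Compute augmented objective.
t*f(x) = 6.64*-7.66 = -50.8624
Total = -50.8624 - 3.6211 = -54.4835


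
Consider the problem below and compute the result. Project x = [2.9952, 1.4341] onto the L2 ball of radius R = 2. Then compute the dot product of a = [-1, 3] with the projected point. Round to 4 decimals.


Step 1: Compute ||x|| (intermediates to 6 decimals).
||x|| = sqrt(2.9952^2 + 1.4341^2) = 3.320823
Step 2: Project.
Since ||x|| > R, scale = R/||x|| = 2/3.320823 = 0.60226, proj(x) = scale * x
proj(x) = [1.803889, 0.863701]
Step 3: Dot product.
a^T * proj(x) = -1*1.803889 + 3*0.863701 = 0.7872


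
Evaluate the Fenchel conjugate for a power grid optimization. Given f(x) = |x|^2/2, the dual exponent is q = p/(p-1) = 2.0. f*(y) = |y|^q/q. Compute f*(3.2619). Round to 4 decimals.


The conjugate exponent q satisfies 1/p + 1/q = 1.
p = 2, so q = 2/(2 - 1) = 2.0
|y|^q = 3.2619^2.0 = 10.64
f*(3.2619) = 10.64 / 2.0 = 5.32


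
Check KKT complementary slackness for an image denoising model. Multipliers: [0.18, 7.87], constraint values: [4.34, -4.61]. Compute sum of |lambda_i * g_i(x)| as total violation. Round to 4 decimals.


KKT complementary slackness check:
lambda_1 * g_1 = 0.18 * 4.34 = 0.7812
lambda_2 * g_2 = 7.87 * -4.61 = -36.2807
Total violation = 0.7812 + 36.2807 = 37.0619


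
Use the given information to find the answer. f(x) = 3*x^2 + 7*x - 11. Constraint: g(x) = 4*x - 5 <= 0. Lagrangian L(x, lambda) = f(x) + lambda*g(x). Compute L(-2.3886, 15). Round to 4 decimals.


Step 1: Evaluate f(x).
f(-2.3886) = 3*(-2.3886)^2 + 7*(-2.3886) - 11 = -10.604
Step 2: Evaluate g(x).
g(-2.3886) = 4*-2.3886 - 5 = -14.5544
Step 3: Compute Lagrangian.
L = -10.604 + 15*-14.5544 = -228.92


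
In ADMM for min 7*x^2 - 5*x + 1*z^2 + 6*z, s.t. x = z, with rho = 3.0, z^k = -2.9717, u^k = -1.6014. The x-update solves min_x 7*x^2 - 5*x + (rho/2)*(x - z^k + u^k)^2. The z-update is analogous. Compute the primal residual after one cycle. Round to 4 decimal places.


ADMM iteration with rho = 3.0, z^k = -2.9717, u^k = -1.6014
Step 1: x-update.
Minimize 7*x^2 - 5*x + (3.0/2)*(x + 2.9717 - 1.6014)^2
FOC: (2*7 + 3.0)*x = 5 + 3.0*(-2.9717 + 1.6014)
x^{k+1} = 0.0523
Step 2: z-update.
Minimize 1*z^2 + 6*z + (3.0/2)*(0.0523 - z - 1.6014)^2
FOC: (2*1 + 3.0)*z = -6 + 3.0*(0.0523 - 1.6014)
z^{k+1} = -2.1295
Step 3: u-update.
u^{k+1} = -1.6014 + 0.0523 + 2.1295 = 0.5804
Step 4: Primal residual = |0.0523 + 2.1295| = 2.1818


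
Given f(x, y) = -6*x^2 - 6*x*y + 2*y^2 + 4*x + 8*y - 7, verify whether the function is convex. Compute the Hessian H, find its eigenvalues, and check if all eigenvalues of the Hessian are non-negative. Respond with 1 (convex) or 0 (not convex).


The Hessian of f(x,y) = -6*x^2 - 6*x*y + 2*y^2 + 4*x + 8*y - 7 is:
H = [[-12, -6], [-6, 4]]
Trace = -12 + 4 = -8
Determinant = -12*4 - (-6)^2 = -84
Discriminant = (-8)^2 - 4*-84 = 400.0
Eigenvalues: lambda_1 = -14.0, lambda_2 = 6.0
The function is not convex.

0


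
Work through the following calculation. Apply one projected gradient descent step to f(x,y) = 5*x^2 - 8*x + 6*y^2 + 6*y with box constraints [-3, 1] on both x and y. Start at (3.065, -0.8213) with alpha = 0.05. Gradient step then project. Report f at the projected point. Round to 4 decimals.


Step 1: Compute gradient at (3.065, -0.8213).
grad_x = 2*5*3.065 - 8 = 22.65
grad_y = 2*6*-0.8213 + 6 = -3.8556
Step 2: Gradient step.
x_raw = 3.065 - 0.05*22.65 = 1.9325
y_raw = -0.8213 - 0.05*-3.8556 = -0.6285
Step 3: Project onto [-3, 1].
x_proj = clip(1.9325) = 1.0
y_proj = clip(-0.6285) = -0.6285
Step 4: Evaluate f.
f(1.0, -0.6285) = -4.4009


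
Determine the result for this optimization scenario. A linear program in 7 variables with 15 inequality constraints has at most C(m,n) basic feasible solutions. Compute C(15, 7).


Each vertex corresponds to some choice of n active constraints out of m, so the number of vertices is at most C(m, n) = m! / (n!(m-n)!).
m = 15, n = 7
Numerator: 15 * 14 * 13 * 12 * 11 * 10 * 9
Denominator: 7! = 5040
C(15, 7) = 6435


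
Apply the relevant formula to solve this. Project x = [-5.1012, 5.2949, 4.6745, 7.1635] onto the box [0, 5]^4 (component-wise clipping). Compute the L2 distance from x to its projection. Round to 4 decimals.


Project each component onto [0, 5].
clip(-5.1012) = 0.0, clip(5.2949) = 5.0, clip(4.6745) = 4.6745, clip(7.1635) = 5.0
Projection = [0.0, 5.0, 4.6745, 5.0]
Squared diffs: [26.0222, 0.087, 0.0, 4.6807]
Distance = sqrt(30.7899) = 5.5489


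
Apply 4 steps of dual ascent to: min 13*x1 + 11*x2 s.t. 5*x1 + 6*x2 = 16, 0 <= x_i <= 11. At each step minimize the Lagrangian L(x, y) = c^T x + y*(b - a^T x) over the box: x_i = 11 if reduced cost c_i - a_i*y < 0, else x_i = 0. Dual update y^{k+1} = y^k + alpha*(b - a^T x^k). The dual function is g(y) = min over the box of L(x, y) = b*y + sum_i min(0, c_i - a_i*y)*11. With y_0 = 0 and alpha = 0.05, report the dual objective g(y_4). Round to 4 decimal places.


Dual ascent for LP: min 13*x1 + 11*x2, 5*x1 + 6*x2 = 16, 0 <= x_i <= 11
Step 1: y^k = 0.0, reduced costs: (13.0, 11.0)
  x^k = (0.0, 0.0), subgradient = b - a^T x = 16.0
  y^{k+1} = 0.0 + 0.05*16.0 = 0.8
Step 2: y^k = 0.8, reduced costs: (9.0, 6.2)
  x^k = (0.0, 0.0), subgradient = b - a^T x = 16.0
  y^{k+1} = 0.8 + 0.05*16.0 = 1.6
Step 3: y^k = 1.6, reduced costs: (5.0, 1.4)
  x^k = (0.0, 0.0), subgradient = b - a^T x = 16.0
  y^{k+1} = 1.6 + 0.05*16.0 = 2.4
Step 4: y^k = 2.4, reduced costs: (1.0, -3.4)
  x^k = (0.0, 11.0), subgradient = b - a^T x = -50.0
  y^{k+1} = 2.4 + 0.05*-50.0 = -0.1
Dual objective at y_4 = -0.1: reduced costs (13.5, 11.6), box minimizer x = (0.0, 0.0)
g(y_4) = b*y + (c1 - a1*y)*x1 + (c2 - a2*y)*x2 = 16*(-0.1) + 13.5*0.0 + 11.6*0.0 = -1.6 + 0.0 + 0.0 = -1.6


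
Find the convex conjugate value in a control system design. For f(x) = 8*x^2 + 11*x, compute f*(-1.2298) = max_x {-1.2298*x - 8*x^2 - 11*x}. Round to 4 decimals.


f*(y) = sup_x {y*x - a*x^2 - b*x} = sup_x {(y-b)*x - a*x^2}
FOC: (y - b) - 2a*x = 0 => x* = (y - b)/(2a)
x* = (-1.2298 - 11)/(2*8) = -0.7644
f*(-1.2298) = (y-b)^2/(4a) = (-1.2298 - 11)^2/(4*8)
= 149.568/32 = 4.674


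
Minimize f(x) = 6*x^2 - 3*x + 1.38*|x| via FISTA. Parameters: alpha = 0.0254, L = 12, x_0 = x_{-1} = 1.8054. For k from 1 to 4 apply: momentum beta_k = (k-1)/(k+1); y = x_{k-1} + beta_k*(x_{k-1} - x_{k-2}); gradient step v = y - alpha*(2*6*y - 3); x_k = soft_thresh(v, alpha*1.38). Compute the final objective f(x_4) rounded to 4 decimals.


FISTA on f(x) = 6*x^2 - 3*x + 1.38*|x|
L = 12, alpha = 0.0254
Iteration 1: beta = 0.0, y = 1.8054 + 0.0*(1.8054 - 1.8054) = 1.8054
  grad(y) = 18.6648, v = y - alpha*grad = 1.3313
  prox(v) = soft_thresh(1.3313, 0.0351) = 1.2963
Iteration 2: beta = 0.3333, y = 1.2963 + 0.3333*(1.2963 - 1.8054) = 1.1265
  grad(y) = 10.5186, v = y - alpha*grad = 0.8594
  prox(v) = soft_thresh(0.8594, 0.0351) = 0.8243
Iteration 3: beta = 0.5, y = 0.8243 + 0.5*(0.8243 - 1.2963) = 0.5884
  grad(y) = 4.0603, v = y - alpha*grad = 0.4852
  prox(v) = soft_thresh(0.4852, 0.0351) = 0.4502
Iteration 4: beta = 0.6, y = 0.4502 + 0.6*(0.4502 - 0.8243) = 0.2257
  grad(y) = -0.2918, v = y - alpha*grad = 0.2331
  prox(v) = soft_thresh(0.2331, 0.0351) = 0.198
f(x_4) = 6*0.198^2 - 3*0.198 + 1.38*|0.198| = -0.0855


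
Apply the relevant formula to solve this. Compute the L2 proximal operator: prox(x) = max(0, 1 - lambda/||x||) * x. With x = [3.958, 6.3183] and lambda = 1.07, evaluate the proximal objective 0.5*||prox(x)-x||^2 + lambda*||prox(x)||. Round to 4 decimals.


Step 1: Compute ||x||.
||x|| = 7.4556
Step 2: Compute scaling factor.
scale = max(0, 1 - 1.07/7.4556) = 0.8565
Step 3: prox(x) = [3.39, 5.4115]
||prox(x)|| = 6.3856
Step 4: Proximal objective.
0.5*||prox-x||^2 = 0.5725
lambda*||prox|| = 6.8326
Total = 7.4051


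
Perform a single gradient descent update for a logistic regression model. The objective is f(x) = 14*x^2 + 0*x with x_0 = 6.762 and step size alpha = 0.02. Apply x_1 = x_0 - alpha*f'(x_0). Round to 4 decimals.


We compute the gradient at x_0 and apply the update.
f'(x) = 28*x + 0
f'(6.762) = 28*6.762 + 0 = 189.336
x_1 = 6.762 - 0.02*189.336 = 2.9753


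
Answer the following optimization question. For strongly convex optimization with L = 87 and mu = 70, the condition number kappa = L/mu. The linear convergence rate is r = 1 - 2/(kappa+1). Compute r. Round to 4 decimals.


Step 1: Compute the condition number.
kappa = L/mu = 87/70 = 1.2429
Step 2: Compute the convergence rate.
r = 1 - 2/(kappa + 1) = 1 - 2*mu/(L + mu) = (L - mu)/(L + mu) = 17/157 = 0.1083


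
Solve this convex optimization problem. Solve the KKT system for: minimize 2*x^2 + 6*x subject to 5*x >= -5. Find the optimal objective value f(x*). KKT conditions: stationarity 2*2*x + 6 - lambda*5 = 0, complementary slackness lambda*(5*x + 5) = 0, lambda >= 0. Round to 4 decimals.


Step 1: Try lambda = 0 (constraint inactive).
x_unc = -6/(2*2) = -1.5
Check: 5*-1.5 = -7.5 < -5 -- violated!
Step 2: Constraint must be active: 5*x = -5
x* = -5/5 = -1.0
lambda = (2*2*(-1.0) + 6)/5 = 0.4
Step 3: Compute optimal value.
f(x*) = 2*(-1.0)^2 + 6*(-1.0) = -4.0


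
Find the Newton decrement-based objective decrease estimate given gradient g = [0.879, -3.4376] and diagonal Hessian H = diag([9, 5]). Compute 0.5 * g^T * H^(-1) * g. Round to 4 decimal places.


Step 1: H is diagonal, so H^(-1) * g = [0.0977, -0.6875].
Step 2: g^T H^(-1) g = sum_i g_i^2 / H_ii
  = (0.879)^2/9 + (-3.4376)^2/5
  = 0.0858 + 2.3634 = 2.4493
Step 3: Objective decrease = 0.5 * g^T H^(-1) g = 1.2246


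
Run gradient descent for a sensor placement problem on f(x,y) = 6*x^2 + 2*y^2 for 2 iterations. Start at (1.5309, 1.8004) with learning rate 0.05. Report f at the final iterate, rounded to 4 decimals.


Gradient descent on f(x,y) = 6*x^2 + 2*y^2.
Starting point: (1.5309, 1.8004), alpha = 0.05
Step 1: grad_x = 2*6*1.5309 = 18.3708, grad_y = 2*2*1.8004 = 7.2016
  x_1 = 1.5309 - 0.05*18.3708 = 0.6124
  y_1 = 1.8004 - 0.05*7.2016 = 1.4403
Step 2: grad_x = 2*6*0.6124 = 7.3483, grad_y = 2*2*1.4403 = 5.7613
  x_2 = 0.6124 - 0.05*7.3483 = 0.2449
  y_2 = 1.4403 - 0.05*5.7613 = 1.1523
f(0.2449, 1.1523) = 6*0.2449^2 + 2*1.1523^2 = 3.0154


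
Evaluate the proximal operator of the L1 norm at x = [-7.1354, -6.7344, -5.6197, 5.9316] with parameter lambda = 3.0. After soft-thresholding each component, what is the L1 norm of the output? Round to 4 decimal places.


Soft-thresholding with lambda = 3.0:
prox(-7.1354) = sign(-7.1354)*max(|-7.1354| - 3.0, 0) = -4.1354
prox(-6.7344) = sign(-6.7344)*max(|-6.7344| - 3.0, 0) = -3.7344
prox(-5.6197) = sign(-5.6197)*max(|-5.6197| - 3.0, 0) = -2.6197
prox(5.9316) = sign(5.9316)*max(|5.9316| - 3.0, 0) = 2.9316
prox(x) = [-4.1354, -3.7344, -2.6197, 2.9316]
||prox(x)||_1 = 4.1354 + 3.7344 + 2.6197 + 2.9316 = 13.4211


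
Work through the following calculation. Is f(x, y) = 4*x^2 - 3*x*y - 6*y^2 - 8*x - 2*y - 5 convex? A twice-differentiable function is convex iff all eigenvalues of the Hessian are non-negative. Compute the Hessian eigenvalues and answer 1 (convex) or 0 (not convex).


The Hessian of f(x,y) = 4*x^2 - 3*x*y - 6*y^2 - 8*x - 2*y - 5 is:
H = [[8, -3], [-3, -12]]
Trace = 8 - 12 = -4
Determinant = 8*-12 - (-3)^2 = -105
Discriminant = (-4)^2 - 4*-105 = 436.0
Eigenvalues: lambda_1 = -12.4403, lambda_2 = 8.4403
The function is not convex.

0


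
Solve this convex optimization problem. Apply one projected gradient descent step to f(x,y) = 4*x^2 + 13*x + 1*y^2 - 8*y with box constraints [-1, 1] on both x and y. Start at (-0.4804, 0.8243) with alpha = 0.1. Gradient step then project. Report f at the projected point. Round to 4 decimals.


Step 1: Compute gradient at (-0.4804, 0.8243).
grad_x = 2*4*-0.4804 + 13 = 9.1568
grad_y = 2*1*0.8243 - 8 = -6.3514
Step 2: Gradient step.
x_raw = -0.4804 - 0.1*9.1568 = -1.3961
y_raw = 0.8243 - 0.1*-6.3514 = 1.4594
Step 3: Project onto [-1, 1].
x_proj = clip(-1.3961) = -1.0
y_proj = clip(1.4594) = 1.0
Step 4: Evaluate f.
f(-1.0, 1.0) = -16.0


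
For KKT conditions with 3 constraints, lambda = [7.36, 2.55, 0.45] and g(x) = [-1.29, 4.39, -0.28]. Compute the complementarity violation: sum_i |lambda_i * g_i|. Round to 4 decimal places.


KKT complementary slackness check:
lambda_1 * g_1 = 7.36 * -1.29 = -9.4944
lambda_2 * g_2 = 2.55 * 4.39 = 11.1945
lambda_3 * g_3 = 0.45 * -0.28 = -0.126
Total violation = 9.4944 + 11.1945 + 0.126 = 20.8149


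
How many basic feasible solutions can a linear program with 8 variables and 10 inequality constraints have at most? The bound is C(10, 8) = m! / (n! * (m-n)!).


Each vertex corresponds to some choice of n active constraints out of m, so the number of vertices is at most C(m, n) = m! / (n!(m-n)!).
m = 10, n = 8
Numerator: 10 * 9 * 8 * 7 * 6 * 5 * 4 * 3
Denominator: 8! = 40320
C(10, 8) = 45


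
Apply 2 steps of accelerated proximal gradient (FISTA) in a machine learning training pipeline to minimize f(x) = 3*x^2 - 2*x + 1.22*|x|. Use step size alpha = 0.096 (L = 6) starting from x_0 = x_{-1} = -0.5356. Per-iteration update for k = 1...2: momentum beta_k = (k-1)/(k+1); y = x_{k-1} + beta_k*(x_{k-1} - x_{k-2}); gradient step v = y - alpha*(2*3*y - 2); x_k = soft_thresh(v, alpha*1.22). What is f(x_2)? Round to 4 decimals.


FISTA on f(x) = 3*x^2 - 2*x + 1.22*|x|
L = 6, alpha = 0.096
Iteration 1: beta = 0.0, y = -0.5356 + 0.0*(-0.5356 + 0.5356) = -0.5356
  grad(y) = -5.2136, v = y - alpha*grad = -0.0351
  prox(v) = soft_thresh(-0.0351, 0.1171) = 0.0
Iteration 2: beta = 0.3333, y = 0.0 + 0.3333*(0.0 + 0.5356) = 0.1785
  grad(y) = -0.9288, v = y - alpha*grad = 0.2677
  prox(v) = soft_thresh(0.2677, 0.1171) = 0.1506
f(x_2) = 3*0.1506^2 - 2*0.1506 + 1.22*|0.1506| = -0.0494


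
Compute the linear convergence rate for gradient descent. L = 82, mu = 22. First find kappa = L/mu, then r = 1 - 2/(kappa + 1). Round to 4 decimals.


Step 1: Compute the condition number.
kappa = L/mu = 82/22 = 3.7273
Step 2: Compute the convergence rate.
r = 1 - 2/(kappa + 1) = 1 - 2*mu/(L + mu) = (L - mu)/(L + mu) = 60/104 = 0.5769


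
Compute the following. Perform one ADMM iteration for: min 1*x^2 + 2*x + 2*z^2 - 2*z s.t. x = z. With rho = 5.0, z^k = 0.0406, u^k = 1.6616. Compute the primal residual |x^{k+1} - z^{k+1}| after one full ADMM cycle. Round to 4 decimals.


ADMM iteration with rho = 5.0, z^k = 0.0406, u^k = 1.6616
Step 1: x-update.
Minimize 1*x^2 + 2*x + (5.0/2)*(x - 0.0406 + 1.6616)^2
FOC: (2*1 + 5.0)*x = -2 + 5.0*(0.0406 - 1.6616)
x^{k+1} = -1.4436
Step 2: z-update.
Minimize 2*z^2 - 2*z + (5.0/2)*(-1.4436 - z + 1.6616)^2
FOC: (2*2 + 5.0)*z = 2 + 5.0*(-1.4436 + 1.6616)
z^{k+1} = 0.3433
Step 3: u-update.
u^{k+1} = 1.6616 - 1.4436 - 0.3433 = -0.1253
Step 4: Primal residual = |-1.4436 - 0.3433| = 1.7869


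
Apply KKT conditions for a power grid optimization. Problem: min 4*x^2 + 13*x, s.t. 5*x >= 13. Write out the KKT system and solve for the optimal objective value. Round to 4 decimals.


Step 1: Try lambda = 0 (constraint inactive).
x_unc = -13/(2*4) = -1.625
Check: 5*-1.625 = -8.125 < 13 -- violated!
Step 2: Constraint must be active: 5*x = 13
x* = 13/5 = 2.6
lambda = (2*4*2.6 + 13)/5 = 6.76
Step 3: Compute optimal value.
f(x*) = 4*2.6^2 + 13*2.6 = 60.84


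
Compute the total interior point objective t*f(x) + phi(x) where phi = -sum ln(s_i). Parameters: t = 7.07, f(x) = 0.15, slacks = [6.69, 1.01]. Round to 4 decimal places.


Step 1: Compute log-barrier.
ln values: [1.9006, 0.01]
phi = -(1.9006 + 0.01) = -1.9106
Step 2: Compute augmented objective.
t*f(x) = 7.07*0.15 = 1.0605
Total = 1.0605 - 1.9106 = -0.8501


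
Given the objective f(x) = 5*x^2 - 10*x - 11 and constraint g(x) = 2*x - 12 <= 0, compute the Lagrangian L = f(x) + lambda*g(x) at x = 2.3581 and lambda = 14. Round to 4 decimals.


Step 1: Evaluate f(x).
f(2.3581) = 5*2.3581^2 - 10*2.3581 - 11 = -6.7778
Step 2: Evaluate g(x).
g(2.3581) = 2*2.3581 - 12 = -7.2838
Step 3: Compute Lagrangian.
L = -6.7778 + 14*-7.2838 = -108.751
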